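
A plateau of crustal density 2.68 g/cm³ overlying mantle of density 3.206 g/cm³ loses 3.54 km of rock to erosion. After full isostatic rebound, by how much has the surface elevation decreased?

Rebound u = e ρ_c/ρ_m = 3.54 km × 2.68/3.206 = 2.959 km.
Net surface drop = e − u = 3.54 km − 2.959 km = e (ρ_m − ρ_c)/ρ_m = 0.581 km.

0.581 km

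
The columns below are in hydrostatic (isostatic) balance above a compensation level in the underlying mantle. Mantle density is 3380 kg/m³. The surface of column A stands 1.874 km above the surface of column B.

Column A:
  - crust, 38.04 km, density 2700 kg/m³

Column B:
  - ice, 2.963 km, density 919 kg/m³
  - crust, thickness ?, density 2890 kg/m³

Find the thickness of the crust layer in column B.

25 km

Take the compensation level at the base of the deeper column (depth z_c below the surface of column A) and equate Σ ρ_i t_i down to z_c; mantle fills any gap and the z_c terms cancel.
Column A: 38.04×2700 + (z_c − 38.04)×3380
Column B: 1.874×0 + 2.963×919 + x×2890 + (z_c − 1.874 − 2.963 − x)×3380
The z_c×3380 term appears on both sides and cancels. Collect the known terms of each column as K = Σ(ρt)_known − 3380 × (depth of known layers): K_A = 102708 − 3380×38.04 = −25867.2; K_B = 2722.997 − 3380×(1.874 + 2.963) = −13626.063.
Balance: K_A = K_B − x×(3380 − 2890), so x = (K_B − K_A)/(3380 − 2890) = 12241.1/490 = 25 km.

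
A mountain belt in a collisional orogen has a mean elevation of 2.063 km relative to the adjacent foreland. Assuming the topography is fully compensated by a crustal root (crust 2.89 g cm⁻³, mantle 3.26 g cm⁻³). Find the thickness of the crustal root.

16.1 km

Balancing pressure at the compensation depth: the weight of the topography is balanced by the buoyancy of the root, ρ_c h = (ρ_m − ρ_c) r.
r = h · ρ_c / (ρ_m − ρ_c) = 2.063 km × 2.89 / (3.26 − 2.89) = 16.1 km.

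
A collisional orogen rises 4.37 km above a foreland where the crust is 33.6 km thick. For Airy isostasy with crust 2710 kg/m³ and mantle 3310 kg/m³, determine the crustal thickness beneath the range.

57.7 km

Root depth r = h ρ_c / (ρ_m − ρ_c) = 4.37 km × 2710 / 600 = 19.74 km.
Total thickness = T + h + r = 33.6 km + 4.37 km + 19.74 km = 57.7 km.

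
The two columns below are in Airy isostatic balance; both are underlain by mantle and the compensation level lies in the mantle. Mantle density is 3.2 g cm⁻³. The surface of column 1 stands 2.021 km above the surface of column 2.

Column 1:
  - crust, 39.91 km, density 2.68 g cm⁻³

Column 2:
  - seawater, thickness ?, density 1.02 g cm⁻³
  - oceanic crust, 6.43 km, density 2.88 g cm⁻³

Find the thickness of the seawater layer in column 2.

5.61 km

Take the compensation level at the base of the deeper column (depth z_c below the surface of column 1) and equate Σ ρ_i t_i down to z_c; mantle fills any gap and the z_c terms cancel.
Column 1: 39.91×2.68 + (z_c − 39.91)×3.2
Column 2: 2.021×0 + x×1.02 + 6.43×2.88 + (z_c − 2.021 − 6.43 − x)×3.2
The z_c×3.2 term appears on both sides and cancels. Collect the known terms of each column as K = Σ(ρt)_known − 3.2 × (depth of known layers): K_1 = 106.9588 − 3.2×39.91 = −20.7532; K_2 = 18.5184 − 3.2×(2.021 + 6.43) = −8.5248.
Balance: K_1 = K_2 − x×(3.2 − 1.02), so x = (K_2 − K_1)/(3.2 − 1.02) = 12.2284/2.18 = 5.61 km.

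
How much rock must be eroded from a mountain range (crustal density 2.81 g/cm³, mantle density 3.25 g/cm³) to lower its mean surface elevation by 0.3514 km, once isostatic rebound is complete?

Net drop Δ = e − u = e − e ρ_c/ρ_m = e (ρ_m − ρ_c)/ρ_m.
e = Δ ρ_m/(ρ_m − ρ_c) = 0.3514 km × 3.25/0.44 = 2.6 km.

2.6 km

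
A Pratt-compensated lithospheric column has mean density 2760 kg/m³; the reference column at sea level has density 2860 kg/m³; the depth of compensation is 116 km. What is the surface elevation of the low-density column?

4.2 km

ρ_ref D = ρ (D + h) → h = D (ρ_ref − ρ)/ρ.
h = 116 km × (2860 − 2760)/2760 = 4.2 km.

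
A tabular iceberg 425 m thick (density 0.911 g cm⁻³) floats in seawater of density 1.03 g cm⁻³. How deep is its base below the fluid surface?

376 m

Draft d = t ρ_obj/ρ_fluid = 425 m × 0.911/1.03 = 376 m.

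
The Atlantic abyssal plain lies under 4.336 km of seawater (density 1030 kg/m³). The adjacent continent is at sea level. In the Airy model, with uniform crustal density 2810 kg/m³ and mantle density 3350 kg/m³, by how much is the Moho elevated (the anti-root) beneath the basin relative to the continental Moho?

Isostatic balance requires: replacing crust with seawater at the top is compensated by replacing crust with mantle at the base: d (ρ_c − ρ_w) = a (ρ_m − ρ_c).
a = d (ρ_c − ρ_w)/(ρ_m − ρ_c) = 4.336 km × 1780/540 = 14.3 km.

14.3 km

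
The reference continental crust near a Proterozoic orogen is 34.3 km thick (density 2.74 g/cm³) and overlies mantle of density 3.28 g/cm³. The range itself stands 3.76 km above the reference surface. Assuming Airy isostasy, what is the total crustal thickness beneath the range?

57.1 km

Root depth r = h ρ_c / (ρ_m − ρ_c) = 3.76 km × 2.74 / 0.54 = 19.08 km.
Total thickness = T + h + r = 34.3 km + 3.76 km + 19.08 km = 57.1 km.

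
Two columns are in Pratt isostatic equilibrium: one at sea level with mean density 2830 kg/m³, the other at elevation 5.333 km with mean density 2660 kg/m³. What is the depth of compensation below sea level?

83.4 km

ρ_ref D = ρ (D + h) → D (ρ_ref − ρ) = ρ h.
D = ρ h/(ρ_ref − ρ) = 2660 × 5.333 km/(2830 − 2660) = 83.4 km.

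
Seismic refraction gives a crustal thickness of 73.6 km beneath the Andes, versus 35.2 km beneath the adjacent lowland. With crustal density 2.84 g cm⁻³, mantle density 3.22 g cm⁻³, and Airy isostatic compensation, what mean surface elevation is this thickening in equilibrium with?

4.53 km

Excess crust Δ = 73.6 km − 35.2 km = 38.4 km, split between elevation h and root r with h + r = Δ.
Airy balance ρ_c h = (ρ_m − ρ_c) r gives r = h ρ_c/(ρ_m − ρ_c), so h (1 + ρ_c/(ρ_m − ρ_c)) = Δ, i.e. h = Δ (ρ_m − ρ_c)/ρ_m.
h = 38.4 km × 0.38/3.22 = 4.53 km.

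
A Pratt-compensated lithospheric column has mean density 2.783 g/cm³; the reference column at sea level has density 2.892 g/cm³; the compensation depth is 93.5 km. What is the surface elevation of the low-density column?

3.66 km

ρ_ref D = ρ (D + h) → h = D (ρ_ref − ρ)/ρ.
h = 93.5 km × (2.892 − 2.783)/2.783 = 3.66 km.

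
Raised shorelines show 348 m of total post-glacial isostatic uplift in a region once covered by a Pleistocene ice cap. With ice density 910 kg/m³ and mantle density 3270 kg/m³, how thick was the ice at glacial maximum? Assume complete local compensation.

u = t ρ_ice/ρ_m → t = u ρ_m/ρ_ice = 348 m × 3270/910 = 1250 m.

1250 m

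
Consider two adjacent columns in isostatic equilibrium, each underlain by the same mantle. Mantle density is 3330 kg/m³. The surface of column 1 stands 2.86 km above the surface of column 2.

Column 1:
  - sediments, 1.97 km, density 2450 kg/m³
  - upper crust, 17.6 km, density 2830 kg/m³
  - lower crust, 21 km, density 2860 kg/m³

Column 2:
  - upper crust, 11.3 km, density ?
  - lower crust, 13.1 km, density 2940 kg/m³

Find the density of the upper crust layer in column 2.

Take the compensation level at the base of the deeper column (depth z_c below the surface of column 1) and equate Σ ρ_i t_i down to z_c; mantle fills any gap and the z_c terms cancel.
Column 1: 1.97×2450 + 17.6×2830 + 21×2860 + (z_c − 40.57)×3330
Column 2: 2.86×0 + 11.3×ρ + 13.1×2940 + (z_c − 2.86 − 24.4)×3330
The z_c×3330 term appears on both sides and cancels. Collect the known terms of each column as K = Σ(ρt)_known − 3330 × (depth of known layers): K_1 = 114694.5 − 3330×40.57 = −20403.6; K_2 = 38514 − 3330×(2.86 + 24.4) = −52261.8.
Balance: K_1 = K_2 + 11.3×ρ, so ρ = (K_1 − K_2)/11.3 = 31858.2/11.3 = 2820 kg/m³.

2820 kg/m³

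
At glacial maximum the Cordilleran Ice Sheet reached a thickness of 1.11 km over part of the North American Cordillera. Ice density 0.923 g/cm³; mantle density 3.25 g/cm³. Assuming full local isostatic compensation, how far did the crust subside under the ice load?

0.315 km

For local isostatic compensation: the ice load ρ_ice t is balanced by mantle displaced below, ρ_m s.
s = t ρ_ice / ρ_m = 1.11 km × 0.923/3.25 = 0.315 km.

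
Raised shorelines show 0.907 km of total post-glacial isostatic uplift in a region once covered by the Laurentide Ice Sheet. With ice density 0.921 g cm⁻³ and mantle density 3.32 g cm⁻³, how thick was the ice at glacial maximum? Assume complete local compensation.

3.27 km

u = t ρ_ice/ρ_m → t = u ρ_m/ρ_ice = 0.907 km × 3.32/0.921 = 3.27 km.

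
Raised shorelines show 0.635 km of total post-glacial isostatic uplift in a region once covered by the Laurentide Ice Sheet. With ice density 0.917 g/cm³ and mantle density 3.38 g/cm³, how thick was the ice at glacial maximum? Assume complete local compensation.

u = t ρ_ice/ρ_m → t = u ρ_m/ρ_ice = 0.635 km × 3.38/0.917 = 2.34 km.

2.34 km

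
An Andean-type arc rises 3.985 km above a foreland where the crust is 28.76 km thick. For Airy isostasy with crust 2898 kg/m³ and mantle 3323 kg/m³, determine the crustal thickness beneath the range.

59.9 km

Root depth r = h ρ_c / (ρ_m − ρ_c) = 3.985 km × 2898 / 425 = 27.17 km.
Total thickness = T + h + r = 28.76 km + 3.985 km + 27.17 km = 59.9 km.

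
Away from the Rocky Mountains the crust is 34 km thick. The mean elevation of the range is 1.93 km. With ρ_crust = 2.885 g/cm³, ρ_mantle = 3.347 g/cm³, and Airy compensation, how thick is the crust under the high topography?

48 km

Root depth r = h ρ_c / (ρ_m − ρ_c) = 1.93 km × 2.885 / 0.462 = 12.05 km.
Total thickness = T + h + r = 34 km + 1.93 km + 12.05 km = 48 km.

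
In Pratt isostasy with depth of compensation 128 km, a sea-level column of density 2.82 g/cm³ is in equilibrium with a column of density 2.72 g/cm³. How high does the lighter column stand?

ρ_ref D = ρ (D + h) → h = D (ρ_ref − ρ)/ρ.
h = 128 km × (2.82 − 2.72)/2.72 = 4.71 km.

4.71 km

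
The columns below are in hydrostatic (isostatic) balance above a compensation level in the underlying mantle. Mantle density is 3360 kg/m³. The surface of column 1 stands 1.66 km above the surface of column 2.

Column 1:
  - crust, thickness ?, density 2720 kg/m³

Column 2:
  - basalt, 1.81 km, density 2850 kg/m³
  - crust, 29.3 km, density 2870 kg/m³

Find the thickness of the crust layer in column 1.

32.6 km

Take the compensation level at the base of the deeper column (depth z_c below the surface of column 1) and equate Σ ρ_i t_i down to z_c; mantle fills any gap and the z_c terms cancel.
Column 1: x×2720 + (z_c − 0 − x)×3360
Column 2: 1.66×0 + 1.81×2850 + 29.3×2870 + (z_c − 1.66 − 31.11)×3360
The z_c×3360 term appears on both sides and cancels. Collect the known terms of each column as K = Σ(ρt)_known − 3360 × (depth of known layers): K_1 = 0 − 3360×0 = 0; K_2 = 89249.5 − 3360×(1.66 + 31.11) = −20857.7.
Balance: K_1 − x×(3360 − 2720) = K_2, so x = (K_1 − K_2)/(3360 − 2720) = 20857.7/640 = 32.6 km.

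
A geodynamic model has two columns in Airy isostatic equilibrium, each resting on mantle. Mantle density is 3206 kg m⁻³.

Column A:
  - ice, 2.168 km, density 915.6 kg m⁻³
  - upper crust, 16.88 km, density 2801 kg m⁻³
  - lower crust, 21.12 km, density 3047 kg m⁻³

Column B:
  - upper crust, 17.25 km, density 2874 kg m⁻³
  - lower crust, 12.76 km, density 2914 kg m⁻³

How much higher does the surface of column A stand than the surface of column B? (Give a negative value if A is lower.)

For any compensation level in the mantle, the mantle terms cancel and isostasy reduces to e = (Σt_A − Σt_B) − (Σ(ρt)_A − Σ(ρt)_B) / ρ_m.
Σt_A = 40.168 km; Σt_B = 30.01 km; Σ(ρt)_A = 113618.541; Σ(ρt)_B = 86759.14 (in km·kg m⁻³).
e = (40.168 − 30.01) − (113618.541 − 86759.14) / 3206 = 1.78 km.

1.78 km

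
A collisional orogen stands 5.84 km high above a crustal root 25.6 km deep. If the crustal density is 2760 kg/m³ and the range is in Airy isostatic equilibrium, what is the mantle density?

Airy balance: ρ_c h = (ρ_m − ρ_c) r → ρ_m = ρ_c (1 + h/r).
ρ_m = 2760 × (1 + 5.84 km/25.6 km) = 3390 kg/m³.

3390 kg/m³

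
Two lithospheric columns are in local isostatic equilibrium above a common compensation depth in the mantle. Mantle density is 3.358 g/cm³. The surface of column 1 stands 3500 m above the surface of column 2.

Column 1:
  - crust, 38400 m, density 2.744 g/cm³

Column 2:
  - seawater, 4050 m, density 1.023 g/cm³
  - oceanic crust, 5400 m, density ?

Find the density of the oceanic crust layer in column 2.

Take the compensation level at the base of the deeper column (depth z_c below the surface of column 1) and equate Σ ρ_i t_i down to z_c; mantle fills any gap and the z_c terms cancel.
Column 1: 38400×2.744 + (z_c − 38400)×3.358
Column 2: 3500×0 + 4050×1.023 + 5400×ρ + (z_c − 3500 − 9450)×3.358
The z_c×3.358 term appears on both sides and cancels. Collect the known terms of each column as K = Σ(ρt)_known − 3.358 × (depth of known layers): K_1 = 105369.6 − 3.358×38400 = −23577.6; K_2 = 4143.15 − 3.358×(3500 + 9450) = −39342.95.
Balance: K_1 = K_2 + 5400×ρ, so ρ = (K_1 − K_2)/5400 = 15765.4/5400 = 2.92 g/cm³.

2.92 g/cm³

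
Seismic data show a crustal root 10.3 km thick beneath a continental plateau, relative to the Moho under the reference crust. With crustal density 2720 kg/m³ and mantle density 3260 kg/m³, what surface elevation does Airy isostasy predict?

2.04 km

Equating mass per unit area of the two columns: ρ_c h = (ρ_m − ρ_c) r.
h = r (ρ_m − ρ_c) / ρ_c = 10.3 km × (3260 − 2720) / 2720 = 2.04 km.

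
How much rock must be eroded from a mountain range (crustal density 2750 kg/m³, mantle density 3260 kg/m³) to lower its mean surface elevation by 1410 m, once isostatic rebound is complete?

9010 m

Net drop Δ = e − u = e − e ρ_c/ρ_m = e (ρ_m − ρ_c)/ρ_m.
e = Δ ρ_m/(ρ_m − ρ_c) = 1410 m × 3260/510 = 9010 m.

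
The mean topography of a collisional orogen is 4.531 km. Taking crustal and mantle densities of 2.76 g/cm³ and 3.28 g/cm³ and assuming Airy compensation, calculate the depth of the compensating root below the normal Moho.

24 km

Equating mass per unit area of the two columns: the weight of the topography is balanced by the buoyancy of the root, ρ_c h = (ρ_m − ρ_c) r.
r = h · ρ_c / (ρ_m − ρ_c) = 4.531 km × 2.76 / (3.28 − 2.76) = 24 km.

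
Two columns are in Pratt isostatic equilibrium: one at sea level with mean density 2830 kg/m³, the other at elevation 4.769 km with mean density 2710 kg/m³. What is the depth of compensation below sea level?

ρ_ref D = ρ (D + h) → D (ρ_ref − ρ) = ρ h.
D = ρ h/(ρ_ref − ρ) = 2710 × 4.769 km/(2830 − 2710) = 108 km.

108 km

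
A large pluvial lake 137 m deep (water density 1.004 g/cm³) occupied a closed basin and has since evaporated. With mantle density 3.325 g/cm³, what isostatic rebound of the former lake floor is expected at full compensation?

41.4 m

u = d ρ_w/ρ_m = 137 m × 1.004/3.325 = 41.4 m.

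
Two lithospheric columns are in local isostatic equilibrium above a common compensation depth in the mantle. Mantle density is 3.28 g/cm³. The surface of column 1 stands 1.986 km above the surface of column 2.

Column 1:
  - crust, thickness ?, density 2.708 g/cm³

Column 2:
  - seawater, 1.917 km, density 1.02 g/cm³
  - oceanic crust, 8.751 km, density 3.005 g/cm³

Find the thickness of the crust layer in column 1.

Take the compensation level at the base of the deeper column (depth z_c below the surface of column 1) and equate Σ ρ_i t_i down to z_c; mantle fills any gap and the z_c terms cancel.
Column 1: x×2.708 + (z_c − 0 − x)×3.28
Column 2: 1.986×0 + 1.917×1.02 + 8.751×3.005 + (z_c − 1.986 − 10.668)×3.28
The z_c×3.28 term appears on both sides and cancels. Collect the known terms of each column as K = Σ(ρt)_known − 3.28 × (depth of known layers): K_1 = 0 − 3.28×0 = 0; K_2 = 28.252095 − 3.28×(1.986 + 10.668) = −13.253025.
Balance: K_1 − x×(3.28 − 2.708) = K_2, so x = (K_1 − K_2)/(3.28 − 2.708) = 13.253/0.572 = 23.2 km.

23.2 km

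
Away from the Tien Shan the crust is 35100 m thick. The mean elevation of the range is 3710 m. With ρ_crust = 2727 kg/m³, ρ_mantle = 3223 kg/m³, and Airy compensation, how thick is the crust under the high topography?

59200 m

Root depth r = h ρ_c / (ρ_m − ρ_c) = 3710 m × 2727 / 496 = 20400 m.
Total thickness = T + h + r = 35100 m + 3710 m + 20400 m = 59200 m.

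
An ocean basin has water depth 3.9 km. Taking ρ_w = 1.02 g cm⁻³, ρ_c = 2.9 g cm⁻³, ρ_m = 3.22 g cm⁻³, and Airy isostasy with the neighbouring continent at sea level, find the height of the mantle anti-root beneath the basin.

22.9 km

In Airy isostatic equilibrium: replacing crust with seawater at the top is compensated by replacing crust with mantle at the base: d (ρ_c − ρ_w) = a (ρ_m − ρ_c).
a = d (ρ_c − ρ_w)/(ρ_m − ρ_c) = 3.9 km × 1.88/0.32 = 22.9 km.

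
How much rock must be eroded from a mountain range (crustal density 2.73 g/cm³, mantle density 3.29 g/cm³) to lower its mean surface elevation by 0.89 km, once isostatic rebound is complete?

5.23 km

Net drop Δ = e − u = e − e ρ_c/ρ_m = e (ρ_m − ρ_c)/ρ_m.
e = Δ ρ_m/(ρ_m − ρ_c) = 0.89 km × 3.29/0.56 = 5.23 km.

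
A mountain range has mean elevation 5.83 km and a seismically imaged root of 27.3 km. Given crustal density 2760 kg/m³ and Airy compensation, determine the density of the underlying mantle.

Airy balance: ρ_c h = (ρ_m − ρ_c) r → ρ_m = ρ_c (1 + h/r).
ρ_m = 2760 × (1 + 5.83 km/27.3 km) = 3350 kg/m³.

3350 kg/m³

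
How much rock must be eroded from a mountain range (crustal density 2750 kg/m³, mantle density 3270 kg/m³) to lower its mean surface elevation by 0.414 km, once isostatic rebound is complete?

Net drop Δ = e − u = e − e ρ_c/ρ_m = e (ρ_m − ρ_c)/ρ_m.
e = Δ ρ_m/(ρ_m − ρ_c) = 0.414 km × 3270/520 = 2.6 km.

2.6 km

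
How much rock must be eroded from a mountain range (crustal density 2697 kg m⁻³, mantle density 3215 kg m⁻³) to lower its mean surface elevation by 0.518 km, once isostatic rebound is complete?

Net drop Δ = e − u = e − e ρ_c/ρ_m = e (ρ_m − ρ_c)/ρ_m.
e = Δ ρ_m/(ρ_m − ρ_c) = 0.518 km × 3215/518 = 3.21 km.

3.21 km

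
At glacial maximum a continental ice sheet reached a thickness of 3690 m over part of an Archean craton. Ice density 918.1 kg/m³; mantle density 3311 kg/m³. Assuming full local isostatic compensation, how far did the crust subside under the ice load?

Isostatic balance requires: the ice load ρ_ice t is balanced by mantle displaced below, ρ_m s.
s = t ρ_ice / ρ_m = 3690 m × 918.1/3311 = 1020 m.

1020 m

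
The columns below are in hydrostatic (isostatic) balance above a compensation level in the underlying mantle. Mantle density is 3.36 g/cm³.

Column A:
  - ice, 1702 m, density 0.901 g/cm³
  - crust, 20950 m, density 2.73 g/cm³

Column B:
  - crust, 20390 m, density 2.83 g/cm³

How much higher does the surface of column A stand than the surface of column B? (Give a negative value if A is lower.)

For any compensation level in the mantle, the mantle terms cancel and isostasy reduces to e = (Σt_A − Σt_B) − (Σ(ρt)_A − Σ(ρt)_B) / ρ_m.
Σt_A = 22652 m; Σt_B = 20390 m; Σ(ρt)_A = 58727.002; Σ(ρt)_B = 57703.7 (in m·g/cm³).
e = (22652 − 20390) − (58727.002 − 57703.7) / 3.36 = 1960 m.

1960 m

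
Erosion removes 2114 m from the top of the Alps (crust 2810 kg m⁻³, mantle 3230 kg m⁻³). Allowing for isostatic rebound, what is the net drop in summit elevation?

275 m

Rebound u = e ρ_c/ρ_m = 2114 m × 2810/3230 = 1839 m.
Net surface drop = e − u = 2114 m − 1839 m = e (ρ_m − ρ_c)/ρ_m = 275 m.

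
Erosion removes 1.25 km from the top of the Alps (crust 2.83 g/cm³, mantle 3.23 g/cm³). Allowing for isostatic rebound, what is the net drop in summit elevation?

Rebound u = e ρ_c/ρ_m = 1.25 km × 2.83/3.23 = 1.095 km.
Net surface drop = e − u = 1.25 km − 1.095 km = e (ρ_m − ρ_c)/ρ_m = 0.155 km.

0.155 km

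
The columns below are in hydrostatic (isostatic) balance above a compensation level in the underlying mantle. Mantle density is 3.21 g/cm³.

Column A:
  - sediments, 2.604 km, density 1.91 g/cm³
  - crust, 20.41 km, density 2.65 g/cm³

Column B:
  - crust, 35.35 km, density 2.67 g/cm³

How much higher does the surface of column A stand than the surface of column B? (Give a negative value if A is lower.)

For any compensation level in the mantle, the mantle terms cancel and isostasy reduces to e = (Σt_A − Σt_B) − (Σ(ρt)_A − Σ(ρt)_B) / ρ_m.
Σt_A = 23.014 km; Σt_B = 35.35 km; Σ(ρt)_A = 59.06014; Σ(ρt)_B = 94.3845 (in km·g/cm³).
e = (23.014 − 35.35) − (59.06014 − 94.3845) / 3.21 = −1.33 km.

−1.33 km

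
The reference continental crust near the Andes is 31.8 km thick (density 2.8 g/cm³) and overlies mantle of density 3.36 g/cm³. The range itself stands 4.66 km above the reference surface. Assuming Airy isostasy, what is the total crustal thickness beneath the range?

59.8 km

Root depth r = h ρ_c / (ρ_m − ρ_c) = 4.66 km × 2.8 / 0.56 = 23.3 km.
Total thickness = T + h + r = 31.8 km + 4.66 km + 23.3 km = 59.8 km.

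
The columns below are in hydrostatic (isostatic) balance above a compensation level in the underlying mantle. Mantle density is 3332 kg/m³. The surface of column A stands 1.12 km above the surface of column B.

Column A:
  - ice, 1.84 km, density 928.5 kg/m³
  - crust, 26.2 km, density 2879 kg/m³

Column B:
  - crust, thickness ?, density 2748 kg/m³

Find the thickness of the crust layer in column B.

Take the compensation level at the base of the deeper column (depth z_c below the surface of column A) and equate Σ ρ_i t_i down to z_c; mantle fills any gap and the z_c terms cancel.
Column A: 1.84×928.5 + 26.2×2879 + (z_c − 28.04)×3332
Column B: 1.12×0 + x×2748 + (z_c − 1.12 − 0 − x)×3332
The z_c×3332 term appears on both sides and cancels. Collect the known terms of each column as K = Σ(ρt)_known − 3332 × (depth of known layers): K_A = 77138.24 − 3332×28.04 = −16291.04; K_B = 0 − 3332×(1.12 + 0) = −3731.84.
Balance: K_A = K_B − x×(3332 − 2748), so x = (K_B − K_A)/(3332 − 2748) = 12559.2/584 = 21.5 km.

21.5 km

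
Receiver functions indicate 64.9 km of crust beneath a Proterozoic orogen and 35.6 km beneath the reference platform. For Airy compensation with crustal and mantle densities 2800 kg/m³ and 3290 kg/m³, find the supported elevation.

Excess crust Δ = 64.9 km − 35.6 km = 29.3 km, split between elevation h and root r with h + r = Δ.
Airy balance ρ_c h = (ρ_m − ρ_c) r gives r = h ρ_c/(ρ_m − ρ_c), so h (1 + ρ_c/(ρ_m − ρ_c)) = Δ, i.e. h = Δ (ρ_m − ρ_c)/ρ_m.
h = 29.3 km × 490/3290 = 4.36 km.

4.36 km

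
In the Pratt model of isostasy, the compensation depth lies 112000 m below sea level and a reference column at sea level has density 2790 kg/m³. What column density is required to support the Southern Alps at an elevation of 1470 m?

2750 kg/m³

Pratt balance: ρ_ref D = ρ (D + h).
ρ = ρ_ref D/(D + h) = 2790 × 112000 m/(112000 m + 1470 m) = 2750 kg/m³.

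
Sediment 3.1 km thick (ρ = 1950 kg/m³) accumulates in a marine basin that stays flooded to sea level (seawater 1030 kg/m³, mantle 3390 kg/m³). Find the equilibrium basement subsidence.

Submarine loading: the sediment displaces seawater, and the subsidence is in turn flooded, so s (ρ_m − ρ_w) = t (ρ_sed − ρ_w).
s = 3.1 km × (1950 − 1030) / (3390 − 1030) = 1.21 km.

1.21 km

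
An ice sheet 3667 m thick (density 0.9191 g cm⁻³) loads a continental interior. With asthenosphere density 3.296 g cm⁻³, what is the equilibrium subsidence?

1020 m

Isostatic balance requires: the ice load ρ_ice t is balanced by mantle displaced below, ρ_m s.
s = t ρ_ice / ρ_m = 3667 m × 0.9191/3.296 = 1020 m.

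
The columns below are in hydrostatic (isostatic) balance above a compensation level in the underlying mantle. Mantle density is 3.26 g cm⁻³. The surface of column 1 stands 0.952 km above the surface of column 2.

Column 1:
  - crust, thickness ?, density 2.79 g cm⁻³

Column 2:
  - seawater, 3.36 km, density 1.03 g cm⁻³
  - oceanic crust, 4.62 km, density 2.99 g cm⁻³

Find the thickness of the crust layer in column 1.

Take the compensation level at the base of the deeper column (depth z_c below the surface of column 1) and equate Σ ρ_i t_i down to z_c; mantle fills any gap and the z_c terms cancel.
Column 1: x×2.79 + (z_c − 0 − x)×3.26
Column 2: 0.952×0 + 3.36×1.03 + 4.62×2.99 + (z_c − 0.952 − 7.98)×3.26
The z_c×3.26 term appears on both sides and cancels. Collect the known terms of each column as K = Σ(ρt)_known − 3.26 × (depth of known layers): K_1 = 0 − 3.26×0 = 0; K_2 = 17.2746 − 3.26×(0.952 + 7.98) = −11.84372.
Balance: K_1 − x×(3.26 − 2.79) = K_2, so x = (K_1 − K_2)/(3.26 − 2.79) = 11.8437/0.47 = 25.2 km.

25.2 km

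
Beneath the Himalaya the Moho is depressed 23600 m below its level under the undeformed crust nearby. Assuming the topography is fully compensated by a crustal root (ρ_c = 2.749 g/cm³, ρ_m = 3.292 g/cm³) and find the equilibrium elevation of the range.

Isostatic balance requires: ρ_c h = (ρ_m − ρ_c) r.
h = r (ρ_m − ρ_c) / ρ_c = 23600 m × (3.292 − 2.749) / 2.749 = 4660 m.

4660 m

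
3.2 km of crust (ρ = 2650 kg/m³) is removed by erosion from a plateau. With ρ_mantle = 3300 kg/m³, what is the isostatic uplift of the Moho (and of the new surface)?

Unloading: uplift u = e ρ_c/ρ_m = 3.2 km × 2650/3300 = 2.57 km.

2.57 km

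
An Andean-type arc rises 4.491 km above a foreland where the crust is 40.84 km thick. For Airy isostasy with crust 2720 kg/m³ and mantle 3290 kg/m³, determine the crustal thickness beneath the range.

66.8 km

Root depth r = h ρ_c / (ρ_m − ρ_c) = 4.491 km × 2720 / 570 = 21.43 km.
Total thickness = T + h + r = 40.84 km + 4.491 km + 21.43 km = 66.8 km.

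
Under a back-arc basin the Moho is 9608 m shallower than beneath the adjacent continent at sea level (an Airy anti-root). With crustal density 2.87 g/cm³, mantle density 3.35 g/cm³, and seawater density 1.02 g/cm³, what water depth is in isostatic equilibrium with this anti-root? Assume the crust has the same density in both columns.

2490 m

Replacing a thickness d of crust by seawater at the top must be balanced by replacing crust with mantle at the base: d (ρ_c − ρ_w) = a (ρ_m − ρ_c).
d = a (ρ_m − ρ_c)/(ρ_c − ρ_w) = 9608 m × 0.48/1.85 = 2490 m.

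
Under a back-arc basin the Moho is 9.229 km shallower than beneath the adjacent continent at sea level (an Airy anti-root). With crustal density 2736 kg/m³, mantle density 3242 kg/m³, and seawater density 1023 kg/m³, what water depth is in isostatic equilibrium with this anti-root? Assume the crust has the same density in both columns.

2.73 km

Replacing a thickness d of crust by seawater at the top must be balanced by replacing crust with mantle at the base: d (ρ_c − ρ_w) = a (ρ_m − ρ_c).
d = a (ρ_m − ρ_c)/(ρ_c − ρ_w) = 9.229 km × 506/1713 = 2.73 km.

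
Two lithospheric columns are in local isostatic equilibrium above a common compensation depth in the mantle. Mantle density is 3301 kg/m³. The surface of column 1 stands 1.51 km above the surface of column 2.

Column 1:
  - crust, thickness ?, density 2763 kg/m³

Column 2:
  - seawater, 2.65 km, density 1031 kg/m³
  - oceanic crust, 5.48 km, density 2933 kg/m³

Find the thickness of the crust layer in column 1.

Take the compensation level at the base of the deeper column (depth z_c below the surface of column 1) and equate Σ ρ_i t_i down to z_c; mantle fills any gap and the z_c terms cancel.
Column 1: x×2763 + (z_c − 0 − x)×3301
Column 2: 1.51×0 + 2.65×1031 + 5.48×2933 + (z_c − 1.51 − 8.13)×3301
The z_c×3301 term appears on both sides and cancels. Collect the known terms of each column as K = Σ(ρt)_known − 3301 × (depth of known layers): K_1 = 0 − 3301×0 = 0; K_2 = 18804.99 − 3301×(1.51 + 8.13) = −13016.65.
Balance: K_1 − x×(3301 − 2763) = K_2, so x = (K_1 − K_2)/(3301 − 2763) = 13016.6/538 = 24.2 km.

24.2 km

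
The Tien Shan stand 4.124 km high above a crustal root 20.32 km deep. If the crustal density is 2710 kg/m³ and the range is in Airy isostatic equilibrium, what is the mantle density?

Airy balance: ρ_c h = (ρ_m − ρ_c) r → ρ_m = ρ_c (1 + h/r).
ρ_m = 2710 × (1 + 4.124 km/20.32 km) = 3260 kg/m³.

3260 kg/m³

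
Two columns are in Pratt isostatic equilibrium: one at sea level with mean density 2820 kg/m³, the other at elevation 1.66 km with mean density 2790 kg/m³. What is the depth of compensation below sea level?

154 km

ρ_ref D = ρ (D + h) → D (ρ_ref − ρ) = ρ h.
D = ρ h/(ρ_ref − ρ) = 2790 × 1.66 km/(2820 − 2790) = 154 km.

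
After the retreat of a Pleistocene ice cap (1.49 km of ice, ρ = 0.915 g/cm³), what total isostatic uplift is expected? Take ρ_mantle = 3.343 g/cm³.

Removing the load lets mantle flow back in; uplift u satisfies ρ_ice t = ρ_m u.
u = t ρ_ice/ρ_m = 1.49 km × 0.915/3.343 = 0.408 km.

0.408 km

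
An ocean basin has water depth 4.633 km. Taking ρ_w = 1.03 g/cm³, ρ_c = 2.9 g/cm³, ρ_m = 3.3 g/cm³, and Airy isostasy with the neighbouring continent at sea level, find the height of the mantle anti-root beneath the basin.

For local isostatic compensation: replacing crust with seawater at the top is compensated by replacing crust with mantle at the base: d (ρ_c − ρ_w) = a (ρ_m − ρ_c).
a = d (ρ_c − ρ_w)/(ρ_m − ρ_c) = 4.633 km × 1.87/0.4 = 21.7 km.

21.7 km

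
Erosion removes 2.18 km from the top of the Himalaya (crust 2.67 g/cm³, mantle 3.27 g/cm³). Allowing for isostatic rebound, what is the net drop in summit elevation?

Rebound u = e ρ_c/ρ_m = 2.18 km × 2.67/3.27 = 1.78 km.
Net surface drop = e − u = 2.18 km − 1.78 km = e (ρ_m − ρ_c)/ρ_m = 0.4 km.

0.4 km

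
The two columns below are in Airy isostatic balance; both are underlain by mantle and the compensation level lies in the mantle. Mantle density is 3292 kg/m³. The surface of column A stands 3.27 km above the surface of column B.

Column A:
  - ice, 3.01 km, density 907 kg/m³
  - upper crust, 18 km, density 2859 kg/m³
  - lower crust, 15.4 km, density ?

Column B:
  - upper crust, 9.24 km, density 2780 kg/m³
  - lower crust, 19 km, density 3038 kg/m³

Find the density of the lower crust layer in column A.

2940 kg/m³

Take the compensation level at the base of the deeper column (depth z_c below the surface of column A) and equate Σ ρ_i t_i down to z_c; mantle fills any gap and the z_c terms cancel.
Column A: 3.01×907 + 18×2859 + 15.4×ρ + (z_c − 36.41)×3292
Column B: 3.27×0 + 9.24×2780 + 19×3038 + (z_c − 3.27 − 28.24)×3292
The z_c×3292 term appears on both sides and cancels. Collect the known terms of each column as K = Σ(ρt)_known − 3292 × (depth of known layers): K_A = 54192.07 − 3292×36.41 = −65669.65; K_B = 83409.2 − 3292×(3.27 + 28.24) = −20321.72.
Balance: K_A + 15.4×ρ = K_B, so ρ = (K_B − K_A)/15.4 = 45347.9/15.4 = 2940 kg/m³.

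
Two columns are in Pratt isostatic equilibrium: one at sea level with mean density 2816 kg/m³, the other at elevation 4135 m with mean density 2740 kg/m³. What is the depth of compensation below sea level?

ρ_ref D = ρ (D + h) → D (ρ_ref − ρ) = ρ h.
D = ρ h/(ρ_ref − ρ) = 2740 × 4135 m/(2816 − 2740) = 149000 m.

149000 m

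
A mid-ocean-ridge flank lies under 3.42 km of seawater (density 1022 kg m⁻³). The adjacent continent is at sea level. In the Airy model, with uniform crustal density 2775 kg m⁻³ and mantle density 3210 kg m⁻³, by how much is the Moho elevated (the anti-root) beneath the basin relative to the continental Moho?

By Archimedes' principle applied to the lithosphere: replacing crust with seawater at the top is compensated by replacing crust with mantle at the base: d (ρ_c − ρ_w) = a (ρ_m − ρ_c).
a = d (ρ_c − ρ_w)/(ρ_m − ρ_c) = 3.42 km × 1753/435 = 13.8 km.

13.8 km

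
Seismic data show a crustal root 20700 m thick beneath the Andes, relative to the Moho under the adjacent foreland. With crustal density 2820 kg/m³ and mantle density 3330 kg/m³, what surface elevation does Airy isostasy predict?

In Airy isostatic equilibrium: ρ_c h = (ρ_m − ρ_c) r.
h = r (ρ_m − ρ_c) / ρ_c = 20700 m × (3330 − 2820) / 2820 = 3740 m.

3740 m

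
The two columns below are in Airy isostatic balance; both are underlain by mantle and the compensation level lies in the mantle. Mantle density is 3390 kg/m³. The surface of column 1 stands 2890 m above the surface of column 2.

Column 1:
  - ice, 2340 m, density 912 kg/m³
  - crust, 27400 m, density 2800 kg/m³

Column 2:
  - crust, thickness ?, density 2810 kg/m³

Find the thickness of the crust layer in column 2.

21000 m

Take the compensation level at the base of the deeper column (depth z_c below the surface of column 1) and equate Σ ρ_i t_i down to z_c; mantle fills any gap and the z_c terms cancel.
Column 1: 2340×912 + 27400×2800 + (z_c − 29740)×3390
Column 2: 2890×0 + x×2810 + (z_c − 2890 − 0 − x)×3390
The z_c×3390 term appears on both sides and cancels. Collect the known terms of each column as K = Σ(ρt)_known − 3390 × (depth of known layers): K_1 = 78854080 − 3390×29740 = −21964520; K_2 = 0 − 3390×(2890 + 0) = −9797100.
Balance: K_1 = K_2 − x×(3390 − 2810), so x = (K_2 − K_1)/(3390 − 2810) = 12167400/580 = 21000 m.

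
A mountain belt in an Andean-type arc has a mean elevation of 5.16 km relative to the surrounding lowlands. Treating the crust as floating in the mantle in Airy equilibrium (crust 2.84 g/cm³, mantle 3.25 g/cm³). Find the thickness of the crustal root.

Isostatic balance requires: the weight of the topography is balanced by the buoyancy of the root, ρ_c h = (ρ_m − ρ_c) r.
r = h · ρ_c / (ρ_m − ρ_c) = 5.16 km × 2.84 / (3.25 − 2.84) = 35.7 km.

35.7 km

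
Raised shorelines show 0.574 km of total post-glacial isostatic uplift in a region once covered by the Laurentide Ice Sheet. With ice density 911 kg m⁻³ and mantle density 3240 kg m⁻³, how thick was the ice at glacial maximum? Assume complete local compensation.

2.04 km

u = t ρ_ice/ρ_m → t = u ρ_m/ρ_ice = 0.574 km × 3240/911 = 2.04 km.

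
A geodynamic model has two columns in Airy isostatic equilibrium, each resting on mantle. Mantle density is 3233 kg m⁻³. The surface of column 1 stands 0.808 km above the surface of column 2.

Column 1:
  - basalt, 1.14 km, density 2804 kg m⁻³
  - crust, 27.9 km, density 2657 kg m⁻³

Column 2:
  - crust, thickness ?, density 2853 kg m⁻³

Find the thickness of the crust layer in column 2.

Take the compensation level at the base of the deeper column (depth z_c below the surface of column 1) and equate Σ ρ_i t_i down to z_c; mantle fills any gap and the z_c terms cancel.
Column 1: 1.14×2804 + 27.9×2657 + (z_c − 29.04)×3233
Column 2: 0.808×0 + x×2853 + (z_c − 0.808 − 0 − x)×3233
The z_c×3233 term appears on both sides and cancels. Collect the known terms of each column as K = Σ(ρt)_known − 3233 × (depth of known layers): K_1 = 77326.86 − 3233×29.04 = −16559.46; K_2 = 0 − 3233×(0.808 + 0) = −2612.264.
Balance: K_1 = K_2 − x×(3233 − 2853), so x = (K_2 − K_1)/(3233 − 2853) = 13947.2/380 = 36.7 km.

36.7 km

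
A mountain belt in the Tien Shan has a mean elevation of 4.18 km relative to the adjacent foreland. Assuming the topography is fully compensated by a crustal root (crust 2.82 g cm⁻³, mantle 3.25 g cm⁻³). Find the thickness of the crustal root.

Isostatic balance requires: the weight of the topography is balanced by the buoyancy of the root, ρ_c h = (ρ_m − ρ_c) r.
r = h · ρ_c / (ρ_m − ρ_c) = 4.18 km × 2.82 / (3.25 − 2.82) = 27.4 km.

27.4 km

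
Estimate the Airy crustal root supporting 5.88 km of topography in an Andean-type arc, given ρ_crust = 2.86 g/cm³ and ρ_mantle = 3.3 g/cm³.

In Airy isostatic equilibrium: the weight of the topography is balanced by the buoyancy of the root, ρ_c h = (ρ_m − ρ_c) r.
r = h · ρ_c / (ρ_m − ρ_c) = 5.88 km × 2.86 / (3.3 − 2.86) = 38.2 km.

38.2 km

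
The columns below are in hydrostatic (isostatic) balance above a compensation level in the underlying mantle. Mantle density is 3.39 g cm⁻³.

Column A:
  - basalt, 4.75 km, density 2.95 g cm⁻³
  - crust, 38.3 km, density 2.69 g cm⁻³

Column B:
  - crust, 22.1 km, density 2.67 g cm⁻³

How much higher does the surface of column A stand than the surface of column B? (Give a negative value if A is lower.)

3.83 km

For any compensation level in the mantle, the mantle terms cancel and isostasy reduces to e = (Σt_A − Σt_B) − (Σ(ρt)_A − Σ(ρt)_B) / ρ_m.
Σt_A = 43.05 km; Σt_B = 22.1 km; Σ(ρt)_A = 117.0395; Σ(ρt)_B = 59.007 (in km·g cm⁻³).
e = (43.05 − 22.1) − (117.0395 − 59.007) / 3.39 = 3.83 km.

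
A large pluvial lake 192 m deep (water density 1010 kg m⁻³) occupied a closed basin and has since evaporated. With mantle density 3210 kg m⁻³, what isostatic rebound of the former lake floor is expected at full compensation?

60.4 m

u = d ρ_w/ρ_m = 192 m × 1010/3210 = 60.4 m.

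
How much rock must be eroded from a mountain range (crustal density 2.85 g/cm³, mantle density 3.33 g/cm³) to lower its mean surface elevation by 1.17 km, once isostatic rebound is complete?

Net drop Δ = e − u = e − e ρ_c/ρ_m = e (ρ_m − ρ_c)/ρ_m.
e = Δ ρ_m/(ρ_m − ρ_c) = 1.17 km × 3.33/0.48 = 8.12 km.

8.12 km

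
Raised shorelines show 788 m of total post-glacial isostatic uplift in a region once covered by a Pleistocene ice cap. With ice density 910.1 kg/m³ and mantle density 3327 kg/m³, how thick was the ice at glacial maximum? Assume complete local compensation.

u = t ρ_ice/ρ_m → t = u ρ_m/ρ_ice = 788 m × 3327/910.1 = 2880 m.

2880 m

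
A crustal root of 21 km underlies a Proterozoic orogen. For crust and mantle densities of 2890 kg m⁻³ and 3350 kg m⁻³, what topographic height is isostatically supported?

For local isostatic compensation: ρ_c h = (ρ_m − ρ_c) r.
h = r (ρ_m − ρ_c) / ρ_c = 21 km × (3350 − 2890) / 2890 = 3.34 km.

3.34 km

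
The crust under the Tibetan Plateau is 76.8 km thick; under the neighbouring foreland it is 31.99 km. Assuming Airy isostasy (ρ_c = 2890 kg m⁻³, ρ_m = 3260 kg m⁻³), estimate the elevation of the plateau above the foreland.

5.09 km

Excess crust Δ = 76.8 km − 31.99 km = 44.81 km, split between elevation h and root r with h + r = Δ.
Airy balance ρ_c h = (ρ_m − ρ_c) r gives r = h ρ_c/(ρ_m − ρ_c), so h (1 + ρ_c/(ρ_m − ρ_c)) = Δ, i.e. h = Δ (ρ_m − ρ_c)/ρ_m.
h = 44.81 km × 370/3260 = 5.09 km.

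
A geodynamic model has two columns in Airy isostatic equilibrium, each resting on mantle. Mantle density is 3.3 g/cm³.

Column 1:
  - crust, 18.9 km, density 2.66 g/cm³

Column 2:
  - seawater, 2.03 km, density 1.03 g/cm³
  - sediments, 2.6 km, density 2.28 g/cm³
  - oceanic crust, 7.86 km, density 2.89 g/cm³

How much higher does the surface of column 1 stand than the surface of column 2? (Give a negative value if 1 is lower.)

For any compensation level in the mantle, the mantle terms cancel and isostasy reduces to e = (Σt_1 − Σt_2) − (Σ(ρt)_1 − Σ(ρt)_2) / ρ_m.
Σt_1 = 18.9 km; Σt_2 = 12.49 km; Σ(ρt)_1 = 50.274; Σ(ρt)_2 = 30.7343 (in km·g/cm³).
e = (18.9 − 12.49) − (50.274 − 30.7343) / 3.3 = 0.489 km.

0.489 km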